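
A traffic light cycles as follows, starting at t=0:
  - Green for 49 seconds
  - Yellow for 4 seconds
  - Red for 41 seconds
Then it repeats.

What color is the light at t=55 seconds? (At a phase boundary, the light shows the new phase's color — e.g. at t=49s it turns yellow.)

Cycle length = 49 + 4 + 41 = 94s
t = 55, phase_t = 55 mod 94 = 55
55 >= 53 → RED

Answer: red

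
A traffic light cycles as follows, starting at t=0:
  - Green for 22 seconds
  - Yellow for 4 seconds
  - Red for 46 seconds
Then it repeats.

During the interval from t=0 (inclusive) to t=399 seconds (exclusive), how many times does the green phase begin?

Answer: 6

Derivation:
Cycle = 22+4+46 = 72s
green phase starts at t = k*72 + 0 for k=0,1,2,...
Need k*72+0 < 399 → k < 5.542
k ∈ {0, ..., 5} → 6 starts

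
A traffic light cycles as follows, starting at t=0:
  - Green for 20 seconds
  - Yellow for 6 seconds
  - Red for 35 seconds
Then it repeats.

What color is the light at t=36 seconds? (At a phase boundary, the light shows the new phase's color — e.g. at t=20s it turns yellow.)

Answer: red

Derivation:
Cycle length = 20 + 6 + 35 = 61s
t = 36, phase_t = 36 mod 61 = 36
36 >= 26 → RED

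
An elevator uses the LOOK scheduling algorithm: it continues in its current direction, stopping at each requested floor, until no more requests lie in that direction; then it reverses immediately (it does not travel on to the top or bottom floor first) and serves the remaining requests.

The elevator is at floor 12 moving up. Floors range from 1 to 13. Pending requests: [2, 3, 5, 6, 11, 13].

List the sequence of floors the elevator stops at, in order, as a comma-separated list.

Answer: 13, 11, 6, 5, 3, 2

Derivation:
Current: 12, moving UP
Serve above first (ascending): [13]
Then reverse, serve below (descending): [11, 6, 5, 3, 2]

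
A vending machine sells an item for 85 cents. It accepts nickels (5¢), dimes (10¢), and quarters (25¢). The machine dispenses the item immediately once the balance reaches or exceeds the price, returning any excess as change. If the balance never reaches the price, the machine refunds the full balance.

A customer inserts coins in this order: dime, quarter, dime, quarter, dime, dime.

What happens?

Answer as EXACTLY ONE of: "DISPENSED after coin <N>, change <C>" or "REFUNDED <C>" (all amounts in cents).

Answer: DISPENSED after coin 6, change 5

Derivation:
Price: 85¢
Coin 1 (dime, 10¢): balance = 10¢
Coin 2 (quarter, 25¢): balance = 35¢
Coin 3 (dime, 10¢): balance = 45¢
Coin 4 (quarter, 25¢): balance = 70¢
Coin 5 (dime, 10¢): balance = 80¢
Coin 6 (dime, 10¢): balance = 90¢
  → balance >= price → DISPENSE, change = 90 - 85 = 5¢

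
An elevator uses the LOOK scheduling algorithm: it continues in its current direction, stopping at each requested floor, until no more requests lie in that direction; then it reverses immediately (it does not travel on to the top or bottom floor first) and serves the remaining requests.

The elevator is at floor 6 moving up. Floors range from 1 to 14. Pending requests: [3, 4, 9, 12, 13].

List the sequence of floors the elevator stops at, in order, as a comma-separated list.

Answer: 9, 12, 13, 4, 3

Derivation:
Current: 6, moving UP
Serve above first (ascending): [9, 12, 13]
Then reverse, serve below (descending): [4, 3]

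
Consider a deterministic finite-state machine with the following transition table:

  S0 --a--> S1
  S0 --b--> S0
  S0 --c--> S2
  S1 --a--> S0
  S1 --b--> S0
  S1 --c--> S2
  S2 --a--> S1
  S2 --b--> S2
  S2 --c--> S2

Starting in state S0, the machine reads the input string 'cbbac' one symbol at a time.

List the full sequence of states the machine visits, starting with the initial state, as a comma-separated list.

Start: S0
  read 'c': S0 --c--> S2
  read 'b': S2 --b--> S2
  read 'b': S2 --b--> S2
  read 'a': S2 --a--> S1
  read 'c': S1 --c--> S2

Answer: S0, S2, S2, S2, S1, S2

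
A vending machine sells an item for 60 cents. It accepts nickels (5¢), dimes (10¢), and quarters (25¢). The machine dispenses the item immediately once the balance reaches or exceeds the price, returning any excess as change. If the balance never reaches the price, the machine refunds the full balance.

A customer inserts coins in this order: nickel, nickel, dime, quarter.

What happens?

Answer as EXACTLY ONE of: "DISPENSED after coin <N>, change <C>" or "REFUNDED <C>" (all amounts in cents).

Answer: REFUNDED 45

Derivation:
Price: 60¢
Coin 1 (nickel, 5¢): balance = 5¢
Coin 2 (nickel, 5¢): balance = 10¢
Coin 3 (dime, 10¢): balance = 20¢
Coin 4 (quarter, 25¢): balance = 45¢
All coins inserted, balance 45¢ < price 60¢ → REFUND 45¢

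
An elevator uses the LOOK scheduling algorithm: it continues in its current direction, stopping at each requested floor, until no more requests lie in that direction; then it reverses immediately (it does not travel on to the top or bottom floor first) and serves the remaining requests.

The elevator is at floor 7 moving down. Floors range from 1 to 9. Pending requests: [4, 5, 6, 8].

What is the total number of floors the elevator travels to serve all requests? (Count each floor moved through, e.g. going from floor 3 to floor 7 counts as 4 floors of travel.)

Start at floor 7 moving down, LOOK stop order: [6, 5, 4, 8]
  7 → 6: |6-7| = 1, total = 1
  6 → 5: |5-6| = 1, total = 2
  5 → 4: |4-5| = 1, total = 3
  4 → 8: |8-4| = 4, total = 7

Answer: 7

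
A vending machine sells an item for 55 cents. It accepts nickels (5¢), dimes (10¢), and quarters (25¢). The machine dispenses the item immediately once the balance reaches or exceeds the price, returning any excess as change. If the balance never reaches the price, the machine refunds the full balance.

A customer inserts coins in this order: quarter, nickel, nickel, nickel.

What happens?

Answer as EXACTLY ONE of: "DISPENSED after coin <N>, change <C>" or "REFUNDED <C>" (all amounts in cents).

Price: 55¢
Coin 1 (quarter, 25¢): balance = 25¢
Coin 2 (nickel, 5¢): balance = 30¢
Coin 3 (nickel, 5¢): balance = 35¢
Coin 4 (nickel, 5¢): balance = 40¢
All coins inserted, balance 40¢ < price 55¢ → REFUND 40¢

Answer: REFUNDED 40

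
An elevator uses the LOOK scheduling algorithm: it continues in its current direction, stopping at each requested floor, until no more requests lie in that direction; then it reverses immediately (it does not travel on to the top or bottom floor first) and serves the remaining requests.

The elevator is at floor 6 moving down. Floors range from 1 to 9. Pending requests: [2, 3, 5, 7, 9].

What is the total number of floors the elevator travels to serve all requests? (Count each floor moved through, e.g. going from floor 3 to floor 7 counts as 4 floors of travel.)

Start at floor 6 moving down, LOOK stop order: [5, 3, 2, 7, 9]
  6 → 5: |5-6| = 1, total = 1
  5 → 3: |3-5| = 2, total = 3
  3 → 2: |2-3| = 1, total = 4
  2 → 7: |7-2| = 5, total = 9
  7 → 9: |9-7| = 2, total = 11

Answer: 11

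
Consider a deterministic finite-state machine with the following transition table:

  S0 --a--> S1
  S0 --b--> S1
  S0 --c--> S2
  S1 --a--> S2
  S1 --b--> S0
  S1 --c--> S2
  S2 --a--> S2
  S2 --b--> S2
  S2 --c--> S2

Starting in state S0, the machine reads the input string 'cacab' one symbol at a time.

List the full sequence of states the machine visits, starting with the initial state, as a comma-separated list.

Answer: S0, S2, S2, S2, S2, S2

Derivation:
Start: S0
  read 'c': S0 --c--> S2
  read 'a': S2 --a--> S2
  read 'c': S2 --c--> S2
  read 'a': S2 --a--> S2
  read 'b': S2 --b--> S2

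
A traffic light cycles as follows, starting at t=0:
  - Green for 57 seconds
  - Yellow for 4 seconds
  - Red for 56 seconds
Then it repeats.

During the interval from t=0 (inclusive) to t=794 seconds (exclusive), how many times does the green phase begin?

Answer: 7

Derivation:
Cycle = 57+4+56 = 117s
green phase starts at t = k*117 + 0 for k=0,1,2,...
Need k*117+0 < 794 → k < 6.786
k ∈ {0, ..., 6} → 7 starts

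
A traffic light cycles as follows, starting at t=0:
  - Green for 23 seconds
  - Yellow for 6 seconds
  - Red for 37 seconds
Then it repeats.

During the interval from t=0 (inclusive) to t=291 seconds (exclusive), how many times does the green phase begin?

Answer: 5

Derivation:
Cycle = 23+6+37 = 66s
green phase starts at t = k*66 + 0 for k=0,1,2,...
Need k*66+0 < 291 → k < 4.409
k ∈ {0, ..., 4} → 5 starts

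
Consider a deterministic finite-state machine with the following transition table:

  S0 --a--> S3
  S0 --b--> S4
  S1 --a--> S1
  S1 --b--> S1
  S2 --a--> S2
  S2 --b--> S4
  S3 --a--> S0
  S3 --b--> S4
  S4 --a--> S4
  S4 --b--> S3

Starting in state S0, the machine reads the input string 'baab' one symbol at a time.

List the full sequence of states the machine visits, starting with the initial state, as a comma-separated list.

Answer: S0, S4, S4, S4, S3

Derivation:
Start: S0
  read 'b': S0 --b--> S4
  read 'a': S4 --a--> S4
  read 'a': S4 --a--> S4
  read 'b': S4 --b--> S3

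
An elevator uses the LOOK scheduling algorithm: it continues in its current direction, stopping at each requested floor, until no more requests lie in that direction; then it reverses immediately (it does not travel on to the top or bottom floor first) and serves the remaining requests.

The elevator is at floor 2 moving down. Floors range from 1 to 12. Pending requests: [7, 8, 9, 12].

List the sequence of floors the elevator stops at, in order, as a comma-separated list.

Answer: 7, 8, 9, 12

Derivation:
Current: 2, moving DOWN
Serve below first (descending): []
Then reverse, serve above (ascending): [7, 8, 9, 12]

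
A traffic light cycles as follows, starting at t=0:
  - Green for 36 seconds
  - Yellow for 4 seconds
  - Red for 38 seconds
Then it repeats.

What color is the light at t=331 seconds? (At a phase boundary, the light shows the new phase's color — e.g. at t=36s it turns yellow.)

Answer: green

Derivation:
Cycle length = 36 + 4 + 38 = 78s
t = 331, phase_t = 331 mod 78 = 19
19 < 36 (green end) → GREEN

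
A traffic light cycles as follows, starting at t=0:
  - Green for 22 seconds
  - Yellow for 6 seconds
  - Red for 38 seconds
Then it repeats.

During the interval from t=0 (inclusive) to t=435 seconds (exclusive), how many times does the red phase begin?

Cycle = 22+6+38 = 66s
red phase starts at t = k*66 + 28 for k=0,1,2,...
Need k*66+28 < 435 → k < 6.167
k ∈ {0, ..., 6} → 7 starts

Answer: 7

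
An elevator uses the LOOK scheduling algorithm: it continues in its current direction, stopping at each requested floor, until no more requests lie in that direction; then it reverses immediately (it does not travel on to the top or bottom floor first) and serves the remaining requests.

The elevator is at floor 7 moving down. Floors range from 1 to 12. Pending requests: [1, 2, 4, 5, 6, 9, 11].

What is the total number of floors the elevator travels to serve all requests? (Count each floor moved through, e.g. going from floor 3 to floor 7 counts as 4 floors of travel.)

Answer: 16

Derivation:
Start at floor 7 moving down, LOOK stop order: [6, 5, 4, 2, 1, 9, 11]
  7 → 6: |6-7| = 1, total = 1
  6 → 5: |5-6| = 1, total = 2
  5 → 4: |4-5| = 1, total = 3
  4 → 2: |2-4| = 2, total = 5
  2 → 1: |1-2| = 1, total = 6
  1 → 9: |9-1| = 8, total = 14
  9 → 11: |11-9| = 2, total = 16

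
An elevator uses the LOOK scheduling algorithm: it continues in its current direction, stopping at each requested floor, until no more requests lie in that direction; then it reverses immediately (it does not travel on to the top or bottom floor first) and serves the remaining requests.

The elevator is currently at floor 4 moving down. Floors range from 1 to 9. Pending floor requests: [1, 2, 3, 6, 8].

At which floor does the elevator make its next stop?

Answer: 3

Derivation:
Current floor: 4, direction: down
Requests above: [6, 8]
Requests below: [1, 2, 3]
Moving down and requests lie below → nearest below is max([1, 2, 3]) = 3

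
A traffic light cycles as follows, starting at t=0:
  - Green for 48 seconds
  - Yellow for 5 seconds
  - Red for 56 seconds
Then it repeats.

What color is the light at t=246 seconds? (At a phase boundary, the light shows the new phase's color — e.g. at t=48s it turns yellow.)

Cycle length = 48 + 5 + 56 = 109s
t = 246, phase_t = 246 mod 109 = 28
28 < 48 (green end) → GREEN

Answer: green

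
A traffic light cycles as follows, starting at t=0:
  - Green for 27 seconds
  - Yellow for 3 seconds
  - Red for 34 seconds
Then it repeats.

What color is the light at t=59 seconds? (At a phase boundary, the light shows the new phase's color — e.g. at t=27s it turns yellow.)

Cycle length = 27 + 3 + 34 = 64s
t = 59, phase_t = 59 mod 64 = 59
59 >= 30 → RED

Answer: red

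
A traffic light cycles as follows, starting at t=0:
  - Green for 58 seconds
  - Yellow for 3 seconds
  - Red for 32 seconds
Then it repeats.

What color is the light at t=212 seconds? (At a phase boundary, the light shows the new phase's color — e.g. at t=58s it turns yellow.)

Cycle length = 58 + 3 + 32 = 93s
t = 212, phase_t = 212 mod 93 = 26
26 < 58 (green end) → GREEN

Answer: green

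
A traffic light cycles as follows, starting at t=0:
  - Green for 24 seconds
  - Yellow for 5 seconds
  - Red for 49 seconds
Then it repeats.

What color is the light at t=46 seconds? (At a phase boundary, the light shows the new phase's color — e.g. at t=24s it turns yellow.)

Cycle length = 24 + 5 + 49 = 78s
t = 46, phase_t = 46 mod 78 = 46
46 >= 29 → RED

Answer: red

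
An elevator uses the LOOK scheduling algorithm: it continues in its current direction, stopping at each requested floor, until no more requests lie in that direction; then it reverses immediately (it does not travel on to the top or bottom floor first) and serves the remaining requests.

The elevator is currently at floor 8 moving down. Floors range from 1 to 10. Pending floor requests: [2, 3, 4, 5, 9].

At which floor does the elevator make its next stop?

Current floor: 8, direction: down
Requests above: [9]
Requests below: [2, 3, 4, 5]
Moving down and requests lie below → nearest below is max([2, 3, 4, 5]) = 5

Answer: 5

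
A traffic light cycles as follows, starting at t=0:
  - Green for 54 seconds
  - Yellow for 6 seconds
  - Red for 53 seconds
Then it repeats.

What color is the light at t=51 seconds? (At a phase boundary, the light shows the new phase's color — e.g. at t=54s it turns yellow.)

Cycle length = 54 + 6 + 53 = 113s
t = 51, phase_t = 51 mod 113 = 51
51 < 54 (green end) → GREEN

Answer: green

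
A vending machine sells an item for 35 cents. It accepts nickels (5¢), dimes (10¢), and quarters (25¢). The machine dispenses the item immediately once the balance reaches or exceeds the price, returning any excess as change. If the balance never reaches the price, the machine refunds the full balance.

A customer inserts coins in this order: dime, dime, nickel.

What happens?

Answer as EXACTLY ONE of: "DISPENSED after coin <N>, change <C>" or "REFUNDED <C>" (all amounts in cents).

Answer: REFUNDED 25

Derivation:
Price: 35¢
Coin 1 (dime, 10¢): balance = 10¢
Coin 2 (dime, 10¢): balance = 20¢
Coin 3 (nickel, 5¢): balance = 25¢
All coins inserted, balance 25¢ < price 35¢ → REFUND 25¢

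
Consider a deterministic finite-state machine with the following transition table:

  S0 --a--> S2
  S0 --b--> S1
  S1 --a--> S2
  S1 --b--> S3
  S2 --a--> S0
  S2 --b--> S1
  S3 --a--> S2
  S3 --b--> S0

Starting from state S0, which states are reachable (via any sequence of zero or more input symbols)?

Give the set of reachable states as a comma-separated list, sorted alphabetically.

Answer: S0, S1, S2, S3

Derivation:
BFS from S0:
  visit S0: S0--a-->S2 (new), S0--b-->S1 (new)
  visit S2: S2--a-->S0 (seen), S2--b-->S1 (seen)
  visit S1: S1--a-->S2 (seen), S1--b-->S3 (new)
  visit S3: S3--a-->S2 (seen), S3--b-->S0 (seen)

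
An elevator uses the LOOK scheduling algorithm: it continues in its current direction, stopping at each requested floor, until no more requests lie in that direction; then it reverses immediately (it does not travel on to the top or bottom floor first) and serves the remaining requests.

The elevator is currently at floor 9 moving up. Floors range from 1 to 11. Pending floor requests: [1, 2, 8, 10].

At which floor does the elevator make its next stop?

Current floor: 9, direction: up
Requests above: [10]
Requests below: [1, 2, 8]
Moving up and requests lie above → nearest above is min([10]) = 10

Answer: 10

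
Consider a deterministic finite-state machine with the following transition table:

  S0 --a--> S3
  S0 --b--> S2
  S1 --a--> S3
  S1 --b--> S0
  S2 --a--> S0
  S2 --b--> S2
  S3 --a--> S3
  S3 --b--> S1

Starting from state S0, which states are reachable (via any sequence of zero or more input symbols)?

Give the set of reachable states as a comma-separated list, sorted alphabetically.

Answer: S0, S1, S2, S3

Derivation:
BFS from S0:
  visit S0: S0--a-->S3 (new), S0--b-->S2 (new)
  visit S3: S3--a-->S3 (seen), S3--b-->S1 (new)
  visit S2: S2--a-->S0 (seen), S2--b-->S2 (seen)
  visit S1: S1--a-->S3 (seen), S1--b-->S0 (seen)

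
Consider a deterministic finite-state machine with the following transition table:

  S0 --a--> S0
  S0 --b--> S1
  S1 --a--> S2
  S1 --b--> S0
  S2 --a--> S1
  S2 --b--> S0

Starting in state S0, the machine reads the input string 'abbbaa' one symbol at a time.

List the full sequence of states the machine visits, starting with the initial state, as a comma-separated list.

Start: S0
  read 'a': S0 --a--> S0
  read 'b': S0 --b--> S1
  read 'b': S1 --b--> S0
  read 'b': S0 --b--> S1
  read 'a': S1 --a--> S2
  read 'a': S2 --a--> S1

Answer: S0, S0, S1, S0, S1, S2, S1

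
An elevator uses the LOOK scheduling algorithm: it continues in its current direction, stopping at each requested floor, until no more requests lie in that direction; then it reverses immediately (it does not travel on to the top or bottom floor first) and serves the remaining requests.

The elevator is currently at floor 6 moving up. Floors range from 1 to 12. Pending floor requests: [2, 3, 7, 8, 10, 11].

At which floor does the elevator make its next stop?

Answer: 7

Derivation:
Current floor: 6, direction: up
Requests above: [7, 8, 10, 11]
Requests below: [2, 3]
Moving up and requests lie above → nearest above is min([7, 8, 10, 11]) = 7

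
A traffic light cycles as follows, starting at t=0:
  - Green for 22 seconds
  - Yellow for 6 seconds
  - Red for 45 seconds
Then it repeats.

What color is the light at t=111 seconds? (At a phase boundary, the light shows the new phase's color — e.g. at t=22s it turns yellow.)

Cycle length = 22 + 6 + 45 = 73s
t = 111, phase_t = 111 mod 73 = 38
38 >= 28 → RED

Answer: red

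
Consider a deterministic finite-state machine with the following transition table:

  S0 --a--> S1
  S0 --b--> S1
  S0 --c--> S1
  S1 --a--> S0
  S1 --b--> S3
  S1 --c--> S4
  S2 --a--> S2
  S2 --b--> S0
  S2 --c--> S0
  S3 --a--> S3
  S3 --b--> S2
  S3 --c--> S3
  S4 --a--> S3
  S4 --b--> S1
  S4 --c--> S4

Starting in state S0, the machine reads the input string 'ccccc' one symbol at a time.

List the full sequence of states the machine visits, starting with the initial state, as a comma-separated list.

Start: S0
  read 'c': S0 --c--> S1
  read 'c': S1 --c--> S4
  read 'c': S4 --c--> S4
  read 'c': S4 --c--> S4
  read 'c': S4 --c--> S4

Answer: S0, S1, S4, S4, S4, S4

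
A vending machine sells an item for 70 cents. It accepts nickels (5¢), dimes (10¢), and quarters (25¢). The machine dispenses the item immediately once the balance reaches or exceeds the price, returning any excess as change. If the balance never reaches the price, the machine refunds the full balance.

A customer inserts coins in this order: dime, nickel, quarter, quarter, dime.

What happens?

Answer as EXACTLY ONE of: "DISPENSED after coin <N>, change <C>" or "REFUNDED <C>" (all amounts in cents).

Answer: DISPENSED after coin 5, change 5

Derivation:
Price: 70¢
Coin 1 (dime, 10¢): balance = 10¢
Coin 2 (nickel, 5¢): balance = 15¢
Coin 3 (quarter, 25¢): balance = 40¢
Coin 4 (quarter, 25¢): balance = 65¢
Coin 5 (dime, 10¢): balance = 75¢
  → balance >= price → DISPENSE, change = 75 - 70 = 5¢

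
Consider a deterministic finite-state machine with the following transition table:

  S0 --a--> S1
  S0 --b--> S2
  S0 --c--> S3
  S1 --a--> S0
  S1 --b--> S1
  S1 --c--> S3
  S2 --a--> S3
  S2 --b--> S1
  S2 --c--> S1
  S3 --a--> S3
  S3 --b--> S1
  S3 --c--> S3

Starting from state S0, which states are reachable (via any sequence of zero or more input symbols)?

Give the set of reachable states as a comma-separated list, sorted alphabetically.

Answer: S0, S1, S2, S3

Derivation:
BFS from S0:
  visit S0: S0--a-->S1 (new), S0--b-->S2 (new), S0--c-->S3 (new)
  visit S1: S1--a-->S0 (seen), S1--b-->S1 (seen), S1--c-->S3 (seen)
  visit S2: S2--a-->S3 (seen), S2--b-->S1 (seen), S2--c-->S1 (seen)
  visit S3: S3--a-->S3 (seen), S3--b-->S1 (seen), S3--c-->S3 (seen)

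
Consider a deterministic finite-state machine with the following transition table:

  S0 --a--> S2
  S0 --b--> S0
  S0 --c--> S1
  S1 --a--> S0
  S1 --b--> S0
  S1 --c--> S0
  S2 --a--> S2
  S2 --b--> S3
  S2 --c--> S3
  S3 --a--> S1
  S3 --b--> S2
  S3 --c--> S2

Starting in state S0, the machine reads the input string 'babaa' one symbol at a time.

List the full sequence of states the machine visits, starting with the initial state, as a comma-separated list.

Answer: S0, S0, S2, S3, S1, S0

Derivation:
Start: S0
  read 'b': S0 --b--> S0
  read 'a': S0 --a--> S2
  read 'b': S2 --b--> S3
  read 'a': S3 --a--> S1
  read 'a': S1 --a--> S0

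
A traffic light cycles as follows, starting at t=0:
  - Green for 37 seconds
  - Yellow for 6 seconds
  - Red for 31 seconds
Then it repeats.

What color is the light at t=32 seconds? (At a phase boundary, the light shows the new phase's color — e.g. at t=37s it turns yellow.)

Cycle length = 37 + 6 + 31 = 74s
t = 32, phase_t = 32 mod 74 = 32
32 < 37 (green end) → GREEN

Answer: green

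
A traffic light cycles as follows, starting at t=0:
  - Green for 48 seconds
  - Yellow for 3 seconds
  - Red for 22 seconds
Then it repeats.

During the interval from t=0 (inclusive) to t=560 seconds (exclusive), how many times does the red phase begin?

Answer: 7

Derivation:
Cycle = 48+3+22 = 73s
red phase starts at t = k*73 + 51 for k=0,1,2,...
Need k*73+51 < 560 → k < 6.973
k ∈ {0, ..., 6} → 7 starts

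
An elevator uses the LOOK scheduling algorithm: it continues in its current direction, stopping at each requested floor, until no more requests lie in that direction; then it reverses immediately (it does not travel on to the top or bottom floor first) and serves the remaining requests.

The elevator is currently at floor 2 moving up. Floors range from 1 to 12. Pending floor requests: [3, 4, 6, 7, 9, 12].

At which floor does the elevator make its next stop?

Current floor: 2, direction: up
Requests above: [3, 4, 6, 7, 9, 12]
Requests below: []
Moving up and requests lie above → nearest above is min([3, 4, 6, 7, 9, 12]) = 3

Answer: 3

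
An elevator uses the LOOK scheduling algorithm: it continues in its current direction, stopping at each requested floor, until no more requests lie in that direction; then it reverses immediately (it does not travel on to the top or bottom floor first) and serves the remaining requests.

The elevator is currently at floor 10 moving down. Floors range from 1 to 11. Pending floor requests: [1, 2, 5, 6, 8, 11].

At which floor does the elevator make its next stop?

Answer: 8

Derivation:
Current floor: 10, direction: down
Requests above: [11]
Requests below: [1, 2, 5, 6, 8]
Moving down and requests lie below → nearest below is max([1, 2, 5, 6, 8]) = 8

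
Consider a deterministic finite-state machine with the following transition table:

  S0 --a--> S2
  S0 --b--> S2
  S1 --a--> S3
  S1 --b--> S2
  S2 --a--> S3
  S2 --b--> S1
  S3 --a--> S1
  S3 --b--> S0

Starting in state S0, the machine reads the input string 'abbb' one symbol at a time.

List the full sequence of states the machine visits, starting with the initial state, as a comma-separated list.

Start: S0
  read 'a': S0 --a--> S2
  read 'b': S2 --b--> S1
  read 'b': S1 --b--> S2
  read 'b': S2 --b--> S1

Answer: S0, S2, S1, S2, S1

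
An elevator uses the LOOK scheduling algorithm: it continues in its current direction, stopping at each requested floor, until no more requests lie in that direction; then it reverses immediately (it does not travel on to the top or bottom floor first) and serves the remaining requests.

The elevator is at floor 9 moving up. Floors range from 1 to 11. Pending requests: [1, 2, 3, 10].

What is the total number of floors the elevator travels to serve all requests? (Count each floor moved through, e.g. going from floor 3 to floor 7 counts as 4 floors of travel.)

Start at floor 9 moving up, LOOK stop order: [10, 3, 2, 1]
  9 → 10: |10-9| = 1, total = 1
  10 → 3: |3-10| = 7, total = 8
  3 → 2: |2-3| = 1, total = 9
  2 → 1: |1-2| = 1, total = 10

Answer: 10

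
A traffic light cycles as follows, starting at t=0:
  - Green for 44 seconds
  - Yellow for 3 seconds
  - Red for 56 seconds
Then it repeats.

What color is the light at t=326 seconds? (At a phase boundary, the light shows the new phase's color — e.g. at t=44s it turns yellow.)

Answer: green

Derivation:
Cycle length = 44 + 3 + 56 = 103s
t = 326, phase_t = 326 mod 103 = 17
17 < 44 (green end) → GREEN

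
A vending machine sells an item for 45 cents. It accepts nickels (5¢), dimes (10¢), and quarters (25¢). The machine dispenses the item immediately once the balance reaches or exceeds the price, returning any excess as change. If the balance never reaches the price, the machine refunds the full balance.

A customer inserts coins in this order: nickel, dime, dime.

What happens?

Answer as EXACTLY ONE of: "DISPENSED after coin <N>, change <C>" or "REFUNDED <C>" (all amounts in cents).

Price: 45¢
Coin 1 (nickel, 5¢): balance = 5¢
Coin 2 (dime, 10¢): balance = 15¢
Coin 3 (dime, 10¢): balance = 25¢
All coins inserted, balance 25¢ < price 45¢ → REFUND 25¢

Answer: REFUNDED 25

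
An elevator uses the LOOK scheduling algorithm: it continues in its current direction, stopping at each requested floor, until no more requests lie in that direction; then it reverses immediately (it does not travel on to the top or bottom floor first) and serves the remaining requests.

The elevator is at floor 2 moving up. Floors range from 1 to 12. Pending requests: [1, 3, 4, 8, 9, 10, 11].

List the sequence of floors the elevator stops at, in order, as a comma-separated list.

Answer: 3, 4, 8, 9, 10, 11, 1

Derivation:
Current: 2, moving UP
Serve above first (ascending): [3, 4, 8, 9, 10, 11]
Then reverse, serve below (descending): [1]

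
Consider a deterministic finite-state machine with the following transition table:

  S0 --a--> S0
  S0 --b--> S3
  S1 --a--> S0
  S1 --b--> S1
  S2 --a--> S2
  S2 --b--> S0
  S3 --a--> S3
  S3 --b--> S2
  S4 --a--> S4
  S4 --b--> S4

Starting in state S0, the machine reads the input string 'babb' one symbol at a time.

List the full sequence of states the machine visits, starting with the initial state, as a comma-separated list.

Answer: S0, S3, S3, S2, S0

Derivation:
Start: S0
  read 'b': S0 --b--> S3
  read 'a': S3 --a--> S3
  read 'b': S3 --b--> S2
  read 'b': S2 --b--> S0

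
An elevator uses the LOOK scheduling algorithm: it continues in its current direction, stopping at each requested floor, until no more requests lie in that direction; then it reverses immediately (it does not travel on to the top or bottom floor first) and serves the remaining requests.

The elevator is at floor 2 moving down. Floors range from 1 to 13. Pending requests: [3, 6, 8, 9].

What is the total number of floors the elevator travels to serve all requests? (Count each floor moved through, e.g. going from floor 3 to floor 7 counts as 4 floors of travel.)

Start at floor 2 moving down, LOOK stop order: [3, 6, 8, 9]
  2 → 3: |3-2| = 1, total = 1
  3 → 6: |6-3| = 3, total = 4
  6 → 8: |8-6| = 2, total = 6
  8 → 9: |9-8| = 1, total = 7

Answer: 7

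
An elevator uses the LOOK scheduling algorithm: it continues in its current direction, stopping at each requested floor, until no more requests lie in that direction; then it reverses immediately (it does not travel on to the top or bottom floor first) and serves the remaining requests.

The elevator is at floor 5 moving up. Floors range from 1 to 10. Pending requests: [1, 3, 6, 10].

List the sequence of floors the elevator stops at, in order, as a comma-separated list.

Current: 5, moving UP
Serve above first (ascending): [6, 10]
Then reverse, serve below (descending): [3, 1]

Answer: 6, 10, 3, 1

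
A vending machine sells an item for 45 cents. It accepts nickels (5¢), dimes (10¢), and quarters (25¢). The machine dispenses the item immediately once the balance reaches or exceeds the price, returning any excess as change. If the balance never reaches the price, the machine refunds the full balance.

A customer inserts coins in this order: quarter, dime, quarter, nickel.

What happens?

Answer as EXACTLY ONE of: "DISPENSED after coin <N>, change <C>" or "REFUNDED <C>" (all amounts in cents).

Price: 45¢
Coin 1 (quarter, 25¢): balance = 25¢
Coin 2 (dime, 10¢): balance = 35¢
Coin 3 (quarter, 25¢): balance = 60¢
  → balance >= price → DISPENSE, change = 60 - 45 = 15¢

Answer: DISPENSED after coin 3, change 15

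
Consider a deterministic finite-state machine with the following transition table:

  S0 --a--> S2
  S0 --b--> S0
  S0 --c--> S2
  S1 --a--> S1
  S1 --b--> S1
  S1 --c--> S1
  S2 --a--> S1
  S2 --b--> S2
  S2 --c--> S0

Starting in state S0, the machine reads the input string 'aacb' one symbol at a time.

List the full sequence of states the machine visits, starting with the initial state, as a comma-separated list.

Answer: S0, S2, S1, S1, S1

Derivation:
Start: S0
  read 'a': S0 --a--> S2
  read 'a': S2 --a--> S1
  read 'c': S1 --c--> S1
  read 'b': S1 --b--> S1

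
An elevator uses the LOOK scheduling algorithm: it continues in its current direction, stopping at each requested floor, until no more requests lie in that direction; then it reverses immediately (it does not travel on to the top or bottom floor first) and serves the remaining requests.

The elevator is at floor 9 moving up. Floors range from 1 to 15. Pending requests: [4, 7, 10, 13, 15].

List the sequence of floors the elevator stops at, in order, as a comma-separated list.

Answer: 10, 13, 15, 7, 4

Derivation:
Current: 9, moving UP
Serve above first (ascending): [10, 13, 15]
Then reverse, serve below (descending): [7, 4]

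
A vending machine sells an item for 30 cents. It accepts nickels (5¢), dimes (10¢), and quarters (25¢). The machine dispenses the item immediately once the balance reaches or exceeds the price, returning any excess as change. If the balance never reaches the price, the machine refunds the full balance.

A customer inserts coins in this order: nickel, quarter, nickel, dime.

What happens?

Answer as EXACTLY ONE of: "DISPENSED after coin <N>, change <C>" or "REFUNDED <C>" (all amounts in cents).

Price: 30¢
Coin 1 (nickel, 5¢): balance = 5¢
Coin 2 (quarter, 25¢): balance = 30¢
  → balance >= price → DISPENSE, change = 30 - 30 = 0¢

Answer: DISPENSED after coin 2, change 0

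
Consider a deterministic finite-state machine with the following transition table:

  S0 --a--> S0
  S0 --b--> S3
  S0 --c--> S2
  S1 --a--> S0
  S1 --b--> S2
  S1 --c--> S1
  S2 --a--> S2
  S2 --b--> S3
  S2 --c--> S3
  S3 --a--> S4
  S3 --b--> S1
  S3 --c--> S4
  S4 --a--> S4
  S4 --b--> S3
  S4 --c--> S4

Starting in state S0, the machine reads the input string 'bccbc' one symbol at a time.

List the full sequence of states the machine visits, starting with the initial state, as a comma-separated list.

Answer: S0, S3, S4, S4, S3, S4

Derivation:
Start: S0
  read 'b': S0 --b--> S3
  read 'c': S3 --c--> S4
  read 'c': S4 --c--> S4
  read 'b': S4 --b--> S3
  read 'c': S3 --c--> S4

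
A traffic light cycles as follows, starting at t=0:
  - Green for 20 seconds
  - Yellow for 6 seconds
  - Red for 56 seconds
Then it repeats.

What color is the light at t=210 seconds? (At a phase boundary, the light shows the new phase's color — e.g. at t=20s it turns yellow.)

Cycle length = 20 + 6 + 56 = 82s
t = 210, phase_t = 210 mod 82 = 46
46 >= 26 → RED

Answer: red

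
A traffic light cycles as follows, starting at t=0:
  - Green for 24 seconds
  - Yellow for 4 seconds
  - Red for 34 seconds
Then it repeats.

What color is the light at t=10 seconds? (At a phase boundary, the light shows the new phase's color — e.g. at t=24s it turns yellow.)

Cycle length = 24 + 4 + 34 = 62s
t = 10, phase_t = 10 mod 62 = 10
10 < 24 (green end) → GREEN

Answer: green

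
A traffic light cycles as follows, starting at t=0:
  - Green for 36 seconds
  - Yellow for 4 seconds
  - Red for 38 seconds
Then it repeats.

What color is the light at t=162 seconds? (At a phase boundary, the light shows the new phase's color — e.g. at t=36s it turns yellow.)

Answer: green

Derivation:
Cycle length = 36 + 4 + 38 = 78s
t = 162, phase_t = 162 mod 78 = 6
6 < 36 (green end) → GREEN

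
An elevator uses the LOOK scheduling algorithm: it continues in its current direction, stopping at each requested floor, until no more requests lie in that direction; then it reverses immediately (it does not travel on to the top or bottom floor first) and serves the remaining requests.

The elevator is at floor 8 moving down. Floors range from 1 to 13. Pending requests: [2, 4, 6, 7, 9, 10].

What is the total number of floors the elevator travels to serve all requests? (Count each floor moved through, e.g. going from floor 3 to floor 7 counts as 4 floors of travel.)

Start at floor 8 moving down, LOOK stop order: [7, 6, 4, 2, 9, 10]
  8 → 7: |7-8| = 1, total = 1
  7 → 6: |6-7| = 1, total = 2
  6 → 4: |4-6| = 2, total = 4
  4 → 2: |2-4| = 2, total = 6
  2 → 9: |9-2| = 7, total = 13
  9 → 10: |10-9| = 1, total = 14

Answer: 14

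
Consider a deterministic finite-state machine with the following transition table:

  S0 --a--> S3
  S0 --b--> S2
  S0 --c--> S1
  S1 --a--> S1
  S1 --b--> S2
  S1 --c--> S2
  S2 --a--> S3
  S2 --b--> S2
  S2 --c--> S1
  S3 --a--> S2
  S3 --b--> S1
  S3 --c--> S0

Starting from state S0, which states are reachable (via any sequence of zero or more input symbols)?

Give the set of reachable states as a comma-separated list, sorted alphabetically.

Answer: S0, S1, S2, S3

Derivation:
BFS from S0:
  visit S0: S0--a-->S3 (new), S0--b-->S2 (new), S0--c-->S1 (new)
  visit S3: S3--a-->S2 (seen), S3--b-->S1 (seen), S3--c-->S0 (seen)
  visit S2: S2--a-->S3 (seen), S2--b-->S2 (seen), S2--c-->S1 (seen)
  visit S1: S1--a-->S1 (seen), S1--b-->S2 (seen), S1--c-->S2 (seen)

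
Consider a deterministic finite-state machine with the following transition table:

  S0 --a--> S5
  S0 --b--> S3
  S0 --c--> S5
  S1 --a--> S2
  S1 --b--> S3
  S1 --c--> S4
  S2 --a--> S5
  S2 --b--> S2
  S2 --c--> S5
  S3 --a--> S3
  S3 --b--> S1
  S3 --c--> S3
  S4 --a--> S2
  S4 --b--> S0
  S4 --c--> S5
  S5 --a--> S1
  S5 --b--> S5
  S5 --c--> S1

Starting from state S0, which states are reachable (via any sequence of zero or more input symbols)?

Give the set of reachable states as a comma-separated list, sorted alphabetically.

BFS from S0:
  visit S0: S0--a-->S5 (new), S0--b-->S3 (new), S0--c-->S5 (seen)
  visit S5: S5--a-->S1 (new), S5--b-->S5 (seen), S5--c-->S1 (seen)
  visit S3: S3--a-->S3 (seen), S3--b-->S1 (seen), S3--c-->S3 (seen)
  visit S1: S1--a-->S2 (new), S1--b-->S3 (seen), S1--c-->S4 (new)
  visit S2: S2--a-->S5 (seen), S2--b-->S2 (seen), S2--c-->S5 (seen)
  visit S4: S4--a-->S2 (seen), S4--b-->S0 (seen), S4--c-->S5 (seen)

Answer: S0, S1, S2, S3, S4, S5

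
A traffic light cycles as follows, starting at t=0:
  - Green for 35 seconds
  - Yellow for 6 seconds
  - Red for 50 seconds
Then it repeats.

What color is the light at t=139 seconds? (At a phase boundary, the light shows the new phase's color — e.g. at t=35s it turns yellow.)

Answer: red

Derivation:
Cycle length = 35 + 6 + 50 = 91s
t = 139, phase_t = 139 mod 91 = 48
48 >= 41 → RED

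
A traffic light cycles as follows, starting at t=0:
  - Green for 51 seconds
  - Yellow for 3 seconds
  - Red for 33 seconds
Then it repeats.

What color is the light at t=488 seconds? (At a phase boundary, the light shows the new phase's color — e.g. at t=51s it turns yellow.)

Answer: yellow

Derivation:
Cycle length = 51 + 3 + 33 = 87s
t = 488, phase_t = 488 mod 87 = 53
51 <= 53 < 54 (yellow end) → YELLOW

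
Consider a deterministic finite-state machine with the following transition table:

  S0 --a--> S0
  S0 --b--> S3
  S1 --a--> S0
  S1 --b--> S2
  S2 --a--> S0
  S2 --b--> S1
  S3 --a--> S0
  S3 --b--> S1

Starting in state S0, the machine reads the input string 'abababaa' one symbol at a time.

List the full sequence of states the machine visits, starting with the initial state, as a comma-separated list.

Answer: S0, S0, S3, S0, S3, S0, S3, S0, S0

Derivation:
Start: S0
  read 'a': S0 --a--> S0
  read 'b': S0 --b--> S3
  read 'a': S3 --a--> S0
  read 'b': S0 --b--> S3
  read 'a': S3 --a--> S0
  read 'b': S0 --b--> S3
  read 'a': S3 --a--> S0
  read 'a': S0 --a--> S0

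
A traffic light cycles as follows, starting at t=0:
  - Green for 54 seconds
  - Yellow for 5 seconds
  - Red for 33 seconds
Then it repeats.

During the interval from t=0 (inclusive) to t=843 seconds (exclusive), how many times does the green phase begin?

Answer: 10

Derivation:
Cycle = 54+5+33 = 92s
green phase starts at t = k*92 + 0 for k=0,1,2,...
Need k*92+0 < 843 → k < 9.163
k ∈ {0, ..., 9} → 10 starts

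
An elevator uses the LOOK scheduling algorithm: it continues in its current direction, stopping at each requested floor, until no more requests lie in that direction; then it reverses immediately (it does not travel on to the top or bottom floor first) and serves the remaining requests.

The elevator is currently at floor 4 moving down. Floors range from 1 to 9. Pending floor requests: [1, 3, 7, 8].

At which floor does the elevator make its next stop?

Current floor: 4, direction: down
Requests above: [7, 8]
Requests below: [1, 3]
Moving down and requests lie below → nearest below is max([1, 3]) = 3

Answer: 3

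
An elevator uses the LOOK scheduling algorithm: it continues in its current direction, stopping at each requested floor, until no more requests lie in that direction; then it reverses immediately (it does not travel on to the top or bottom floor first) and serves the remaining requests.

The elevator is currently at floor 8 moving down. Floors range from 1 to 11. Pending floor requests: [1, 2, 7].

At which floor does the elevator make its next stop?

Current floor: 8, direction: down
Requests above: []
Requests below: [1, 2, 7]
Moving down and requests lie below → nearest below is max([1, 2, 7]) = 7

Answer: 7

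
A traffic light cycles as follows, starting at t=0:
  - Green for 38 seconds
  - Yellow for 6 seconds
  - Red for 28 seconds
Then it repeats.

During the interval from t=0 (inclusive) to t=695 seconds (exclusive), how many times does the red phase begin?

Answer: 10

Derivation:
Cycle = 38+6+28 = 72s
red phase starts at t = k*72 + 44 for k=0,1,2,...
Need k*72+44 < 695 → k < 9.042
k ∈ {0, ..., 9} → 10 starts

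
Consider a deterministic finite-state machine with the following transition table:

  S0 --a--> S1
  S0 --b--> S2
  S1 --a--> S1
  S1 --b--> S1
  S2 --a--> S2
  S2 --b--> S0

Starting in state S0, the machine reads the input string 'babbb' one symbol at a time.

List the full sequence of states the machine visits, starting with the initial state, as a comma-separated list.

Answer: S0, S2, S2, S0, S2, S0

Derivation:
Start: S0
  read 'b': S0 --b--> S2
  read 'a': S2 --a--> S2
  read 'b': S2 --b--> S0
  read 'b': S0 --b--> S2
  read 'b': S2 --b--> S0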